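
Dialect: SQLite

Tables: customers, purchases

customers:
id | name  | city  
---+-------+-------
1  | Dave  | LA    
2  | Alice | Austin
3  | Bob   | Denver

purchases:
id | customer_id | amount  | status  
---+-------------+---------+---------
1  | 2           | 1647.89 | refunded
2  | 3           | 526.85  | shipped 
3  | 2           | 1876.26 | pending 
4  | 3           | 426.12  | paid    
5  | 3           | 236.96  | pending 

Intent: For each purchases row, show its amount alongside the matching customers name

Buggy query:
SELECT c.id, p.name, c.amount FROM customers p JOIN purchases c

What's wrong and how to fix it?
Bug: JOIN with no ON clause produces a cartesian product; every purchases row pairs with every customers row

Fix: Add ON c.customer_id = p.id to the JOIN

Corrected query:
SELECT c.id, p.name, c.amount FROM customers p JOIN purchases c ON c.customer_id = p.id

Result:
id | name  | amount 
---+-------+--------
1  | Alice | 1647.89
2  | Bob   | 526.85 
3  | Alice | 1876.26
4  | Bob   | 426.12 
5  | Bob   | 236.96 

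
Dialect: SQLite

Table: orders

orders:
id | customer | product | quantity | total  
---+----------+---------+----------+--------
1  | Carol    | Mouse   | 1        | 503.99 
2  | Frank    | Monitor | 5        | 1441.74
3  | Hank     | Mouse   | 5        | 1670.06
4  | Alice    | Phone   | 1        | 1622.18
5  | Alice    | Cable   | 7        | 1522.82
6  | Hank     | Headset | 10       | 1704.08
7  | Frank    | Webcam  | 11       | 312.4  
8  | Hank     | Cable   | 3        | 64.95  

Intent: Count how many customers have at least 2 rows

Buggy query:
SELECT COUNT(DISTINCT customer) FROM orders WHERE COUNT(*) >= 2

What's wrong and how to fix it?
Bug: WHERE filters individual rows, not groups, so a group-level COUNT is invalid there

Fix: Group first with HAVING COUNT(*) >= 2, then COUNT the resulting groups

Corrected query:
SELECT COUNT(*) FROM (SELECT customer FROM orders GROUP BY customer HAVING COUNT(*) >= 2)

Result:
COUNT(*)
--------
3       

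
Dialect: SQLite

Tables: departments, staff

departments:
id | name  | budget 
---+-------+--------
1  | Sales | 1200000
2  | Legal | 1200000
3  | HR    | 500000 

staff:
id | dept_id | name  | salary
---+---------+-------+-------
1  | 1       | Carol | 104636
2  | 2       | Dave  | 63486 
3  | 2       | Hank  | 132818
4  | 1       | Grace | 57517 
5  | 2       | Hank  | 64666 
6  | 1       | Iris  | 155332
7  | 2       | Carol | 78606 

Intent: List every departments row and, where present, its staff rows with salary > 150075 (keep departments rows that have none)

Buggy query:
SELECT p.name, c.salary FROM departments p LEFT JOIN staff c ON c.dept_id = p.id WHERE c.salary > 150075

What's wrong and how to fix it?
Bug: A WHERE condition on the right-hand table after LEFT JOIN drops unmatched parents

Fix: Put 'c.salary > 150075' in the JOIN's ON clause instead of WHERE

Corrected query:
SELECT p.name, c.salary FROM departments p LEFT JOIN staff c ON c.dept_id = p.id AND c.salary > 150075

Result:
name  | salary
------+-------
Sales | 155332
Legal | NULL  
HR    | NULL  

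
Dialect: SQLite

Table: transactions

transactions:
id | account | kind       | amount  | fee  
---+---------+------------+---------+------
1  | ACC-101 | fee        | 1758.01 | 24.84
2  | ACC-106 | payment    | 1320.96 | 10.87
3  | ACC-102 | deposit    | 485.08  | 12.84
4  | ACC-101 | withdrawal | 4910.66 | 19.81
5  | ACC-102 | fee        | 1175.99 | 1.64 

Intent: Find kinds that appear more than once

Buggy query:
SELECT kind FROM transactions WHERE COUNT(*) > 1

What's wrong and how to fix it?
Bug: COUNT(*) is an aggregate and cannot be used in WHERE

Fix: GROUP BY kind, then filter groups with HAVING COUNT(*) > 1

Corrected query:
SELECT kind FROM transactions GROUP BY kind HAVING COUNT(*) > 1

Result:
kind
----
fee 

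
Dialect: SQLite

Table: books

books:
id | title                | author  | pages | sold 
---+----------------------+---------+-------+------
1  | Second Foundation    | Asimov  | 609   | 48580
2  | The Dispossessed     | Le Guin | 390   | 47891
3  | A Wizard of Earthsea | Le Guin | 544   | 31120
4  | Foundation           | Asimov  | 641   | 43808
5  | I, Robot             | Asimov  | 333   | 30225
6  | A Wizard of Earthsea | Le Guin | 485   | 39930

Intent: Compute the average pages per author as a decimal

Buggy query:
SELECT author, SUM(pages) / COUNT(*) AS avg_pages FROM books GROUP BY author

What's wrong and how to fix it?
Bug: Both operands are integers, so '/' performs integer division and truncates

Fix: Multiply by 1.0 (or CAST to REAL) to force floating-point division

Corrected query:
SELECT author, SUM(pages) * 1.0 / COUNT(*) AS avg_pages FROM books GROUP BY author

Result:
author  | avg_pages 
--------+-----------
Asimov  | 527.666667
Le Guin | 473       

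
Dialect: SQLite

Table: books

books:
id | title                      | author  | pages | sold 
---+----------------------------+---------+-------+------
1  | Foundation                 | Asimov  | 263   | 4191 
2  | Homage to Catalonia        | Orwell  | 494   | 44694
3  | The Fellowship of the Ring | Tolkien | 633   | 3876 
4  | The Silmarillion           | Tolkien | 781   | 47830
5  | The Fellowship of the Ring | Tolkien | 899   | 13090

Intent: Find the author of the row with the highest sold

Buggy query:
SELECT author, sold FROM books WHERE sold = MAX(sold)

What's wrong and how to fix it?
Bug: WHERE is evaluated per row; an aggregate over the whole table isn't defined there

Fix: Wrap MAX in a scalar subquery so WHERE compares against a single value

Corrected query:
SELECT author, sold FROM books WHERE sold = (SELECT MAX(sold) FROM books)

Result:
author  | sold 
--------+------
Tolkien | 47830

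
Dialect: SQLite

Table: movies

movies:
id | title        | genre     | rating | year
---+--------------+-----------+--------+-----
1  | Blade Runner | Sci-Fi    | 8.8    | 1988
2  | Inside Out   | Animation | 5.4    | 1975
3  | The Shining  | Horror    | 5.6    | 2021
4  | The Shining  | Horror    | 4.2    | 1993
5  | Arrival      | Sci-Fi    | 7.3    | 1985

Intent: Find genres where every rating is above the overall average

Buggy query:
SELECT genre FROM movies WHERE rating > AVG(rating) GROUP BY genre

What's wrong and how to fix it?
Bug: WHERE evaluates per row before aggregation, so AVG() is unavailable

Fix: Compute the overall average in a scalar subquery and compare each group's MIN against it in HAVING

Corrected query:
SELECT genre FROM movies GROUP BY genre HAVING MIN(rating) > (SELECT AVG(rating) FROM movies)

Result:
genre 
------
Sci-Fi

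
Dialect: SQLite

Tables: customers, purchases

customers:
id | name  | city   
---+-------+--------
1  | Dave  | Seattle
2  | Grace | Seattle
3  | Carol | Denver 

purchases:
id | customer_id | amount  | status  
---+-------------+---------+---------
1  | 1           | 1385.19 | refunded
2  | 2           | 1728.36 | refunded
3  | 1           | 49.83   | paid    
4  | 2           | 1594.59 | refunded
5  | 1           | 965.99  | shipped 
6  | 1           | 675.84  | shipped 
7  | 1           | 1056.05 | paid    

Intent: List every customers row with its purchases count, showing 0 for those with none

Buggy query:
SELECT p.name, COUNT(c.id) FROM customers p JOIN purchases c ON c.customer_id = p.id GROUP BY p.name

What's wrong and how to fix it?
Bug: An inner join excludes parents with zero children

Fix: Use LEFT JOIN so parents without children still appear (COUNT(c.id) gives 0)

Corrected query:
SELECT p.name, COUNT(c.id) FROM customers p LEFT JOIN purchases c ON c.customer_id = p.id GROUP BY p.name

Result:
name  | COUNT(c.id)
------+------------
Carol | 0          
Dave  | 5          
Grace | 2          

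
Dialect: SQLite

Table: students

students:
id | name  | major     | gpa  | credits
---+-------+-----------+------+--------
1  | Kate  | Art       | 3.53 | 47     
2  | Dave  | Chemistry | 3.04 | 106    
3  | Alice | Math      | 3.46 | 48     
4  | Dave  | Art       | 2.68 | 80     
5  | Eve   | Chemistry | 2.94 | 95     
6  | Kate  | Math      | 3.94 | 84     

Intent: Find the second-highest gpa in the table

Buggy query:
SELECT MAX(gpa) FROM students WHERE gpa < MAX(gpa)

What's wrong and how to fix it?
Bug: MAX(gpa) on the right of the comparison is an aggregate-in-WHERE error

Fix: Compute the overall MAX in a subquery, then take MAX of rows below it

Corrected query:
SELECT MAX(gpa) FROM students WHERE gpa < (SELECT MAX(gpa) FROM students)

Result:
MAX(gpa)
--------
3.53    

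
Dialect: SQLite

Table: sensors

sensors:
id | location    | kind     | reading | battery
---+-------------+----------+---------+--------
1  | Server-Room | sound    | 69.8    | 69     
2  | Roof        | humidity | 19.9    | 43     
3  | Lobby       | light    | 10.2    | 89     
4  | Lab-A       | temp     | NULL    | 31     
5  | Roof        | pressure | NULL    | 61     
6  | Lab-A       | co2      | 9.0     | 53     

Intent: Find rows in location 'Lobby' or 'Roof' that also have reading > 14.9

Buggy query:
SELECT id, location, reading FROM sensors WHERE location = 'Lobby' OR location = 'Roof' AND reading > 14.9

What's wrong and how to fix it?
Bug: Without parentheses, AND is evaluated before OR, so the reading filter only applies to the 'Roof' branch

Fix: Add parentheses around the OR so the AND applies to both alternatives

Corrected query:
SELECT id, location, reading FROM sensors WHERE (location = 'Lobby' OR location = 'Roof') AND reading > 14.9

Result:
id | location | reading
---+----------+--------
2  | Roof     | 19.9   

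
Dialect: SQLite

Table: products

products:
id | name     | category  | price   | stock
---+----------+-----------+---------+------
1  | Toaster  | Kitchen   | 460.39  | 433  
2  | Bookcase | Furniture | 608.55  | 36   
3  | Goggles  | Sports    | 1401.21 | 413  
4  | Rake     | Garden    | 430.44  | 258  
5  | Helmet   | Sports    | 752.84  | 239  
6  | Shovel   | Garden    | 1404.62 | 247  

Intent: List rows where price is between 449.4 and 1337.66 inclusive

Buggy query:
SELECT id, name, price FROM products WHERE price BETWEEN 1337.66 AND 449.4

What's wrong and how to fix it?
Bug: The bounds are reversed; BETWEEN a AND b requires a <= b to match anything

Fix: Swap the bounds so the smaller value comes first

Corrected query:
SELECT id, name, price FROM products WHERE price BETWEEN 449.4 AND 1337.66

Result:
id | name     | price 
---+----------+-------
1  | Toaster  | 460.39
2  | Bookcase | 608.55
5  | Helmet   | 752.84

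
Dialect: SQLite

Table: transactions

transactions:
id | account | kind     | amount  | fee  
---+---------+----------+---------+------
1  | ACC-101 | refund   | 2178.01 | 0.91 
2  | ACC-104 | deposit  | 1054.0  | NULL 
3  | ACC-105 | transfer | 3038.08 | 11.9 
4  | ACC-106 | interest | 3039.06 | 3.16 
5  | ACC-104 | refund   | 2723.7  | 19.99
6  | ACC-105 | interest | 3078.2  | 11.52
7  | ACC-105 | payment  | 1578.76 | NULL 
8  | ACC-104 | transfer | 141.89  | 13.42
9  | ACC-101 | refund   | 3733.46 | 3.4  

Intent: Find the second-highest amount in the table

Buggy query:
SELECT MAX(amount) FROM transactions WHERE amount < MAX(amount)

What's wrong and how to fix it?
Bug: The inner MAX is an aggregate inside WHERE, which is not allowed

Fix: Compute the overall MAX in a subquery, then take MAX of rows below it

Corrected query:
SELECT MAX(amount) FROM transactions WHERE amount < (SELECT MAX(amount) FROM transactions)

Result:
MAX(amount)
-----------
3078.2     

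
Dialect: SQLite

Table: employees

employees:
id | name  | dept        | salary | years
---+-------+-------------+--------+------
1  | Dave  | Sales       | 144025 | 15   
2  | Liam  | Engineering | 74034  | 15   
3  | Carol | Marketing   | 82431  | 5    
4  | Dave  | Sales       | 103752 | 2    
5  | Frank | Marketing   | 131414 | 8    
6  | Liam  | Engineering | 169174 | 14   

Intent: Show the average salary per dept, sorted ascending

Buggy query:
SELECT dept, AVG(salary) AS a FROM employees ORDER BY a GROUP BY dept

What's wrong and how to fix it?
Bug: GROUP BY must precede ORDER BY

Fix: Move ORDER BY to the end, after GROUP BY

Corrected query:
SELECT dept, AVG(salary) AS a FROM employees GROUP BY dept ORDER BY a

Result:
dept        | a       
------------+---------
Marketing   | 106922.5
Engineering | 121604  
Sales       | 123888.5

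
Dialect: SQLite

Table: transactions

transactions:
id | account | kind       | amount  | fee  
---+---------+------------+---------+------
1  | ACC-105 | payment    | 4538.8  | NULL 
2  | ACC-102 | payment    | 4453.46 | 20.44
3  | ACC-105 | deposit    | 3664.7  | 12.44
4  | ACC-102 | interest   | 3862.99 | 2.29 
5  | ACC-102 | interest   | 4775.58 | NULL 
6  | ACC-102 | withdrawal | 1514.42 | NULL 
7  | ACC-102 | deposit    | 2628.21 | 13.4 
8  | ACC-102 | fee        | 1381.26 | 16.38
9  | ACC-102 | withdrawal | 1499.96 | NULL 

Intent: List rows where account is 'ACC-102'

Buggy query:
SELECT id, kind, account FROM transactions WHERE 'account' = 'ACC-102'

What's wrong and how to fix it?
Bug: 'account' in single quotes is a string literal, not the column; the comparison is literal-vs-literal and never true

Fix: Remove the quotes around the column name (or use double quotes for an identifier)

Corrected query:
SELECT id, kind, account FROM transactions WHERE account = 'ACC-102'

Result:
id | kind       | account
---+------------+--------
2  | payment    | ACC-102
4  | interest   | ACC-102
5  | interest   | ACC-102
6  | withdrawal | ACC-102
7  | deposit    | ACC-102
8  | fee        | ACC-102
9  | withdrawal | ACC-102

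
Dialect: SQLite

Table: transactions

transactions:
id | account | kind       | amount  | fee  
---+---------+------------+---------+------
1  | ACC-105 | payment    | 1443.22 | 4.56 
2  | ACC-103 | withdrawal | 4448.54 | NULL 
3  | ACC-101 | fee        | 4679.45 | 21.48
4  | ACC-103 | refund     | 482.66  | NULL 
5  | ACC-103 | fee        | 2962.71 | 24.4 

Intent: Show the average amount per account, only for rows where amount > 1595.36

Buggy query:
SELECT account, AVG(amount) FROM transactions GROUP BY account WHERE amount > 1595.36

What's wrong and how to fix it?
Bug: Row-level WHERE must come before GROUP BY in the clause order

Fix: Place WHERE between FROM and GROUP BY

Corrected query:
SELECT account, AVG(amount) FROM transactions WHERE amount > 1595.36 GROUP BY account

Result:
account | AVG(amount)
--------+------------
ACC-101 | 4679.45    
ACC-103 | 3705.625   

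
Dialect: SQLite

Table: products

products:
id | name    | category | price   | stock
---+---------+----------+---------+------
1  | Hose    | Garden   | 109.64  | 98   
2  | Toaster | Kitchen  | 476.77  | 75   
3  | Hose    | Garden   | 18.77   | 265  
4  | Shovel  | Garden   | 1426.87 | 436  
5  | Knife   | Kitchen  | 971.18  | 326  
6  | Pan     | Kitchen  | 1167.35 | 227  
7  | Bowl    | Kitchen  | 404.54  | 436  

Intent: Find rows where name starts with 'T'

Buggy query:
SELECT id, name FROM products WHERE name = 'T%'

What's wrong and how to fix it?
Bug: Wildcards only work with LIKE; '=' treats '%' as a literal character

Fix: Use LIKE for wildcard pattern matching

Corrected query:
SELECT id, name FROM products WHERE name LIKE 'T%'

Result:
id | name   
---+--------
2  | Toaster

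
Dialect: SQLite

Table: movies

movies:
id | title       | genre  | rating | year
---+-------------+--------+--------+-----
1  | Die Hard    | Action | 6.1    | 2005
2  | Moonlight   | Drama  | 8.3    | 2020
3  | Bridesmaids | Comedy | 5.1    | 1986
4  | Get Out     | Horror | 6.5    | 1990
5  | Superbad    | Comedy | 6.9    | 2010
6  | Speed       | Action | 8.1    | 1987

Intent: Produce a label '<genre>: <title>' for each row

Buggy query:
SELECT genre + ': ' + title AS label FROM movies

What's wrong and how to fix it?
Bug: SQLite uses || for string concatenation; + coerces text to numbers (yielding 0)

Fix: Replace + with || to concatenate text

Corrected query:
SELECT genre || ': ' || title AS label FROM movies

Result:
label              
-------------------
Action: Die Hard   
Drama: Moonlight   
Comedy: Bridesmaids
Horror: Get Out    
Comedy: Superbad   
Action: Speed      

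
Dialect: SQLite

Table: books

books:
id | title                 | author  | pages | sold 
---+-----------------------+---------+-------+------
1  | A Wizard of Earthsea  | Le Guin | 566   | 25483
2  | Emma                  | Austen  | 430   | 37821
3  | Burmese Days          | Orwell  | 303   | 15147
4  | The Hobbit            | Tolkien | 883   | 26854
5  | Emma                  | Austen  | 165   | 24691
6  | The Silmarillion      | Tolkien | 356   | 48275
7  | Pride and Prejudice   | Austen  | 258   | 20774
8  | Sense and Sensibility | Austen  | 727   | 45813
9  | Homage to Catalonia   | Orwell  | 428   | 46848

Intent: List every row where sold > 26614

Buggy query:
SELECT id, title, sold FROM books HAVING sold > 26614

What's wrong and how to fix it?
Bug: HAVING filters the output of aggregation, but this query has no GROUP BY and no aggregate functions, so SQLite rejects it (HAVING clause on a non-aggregate query); the condition here is per row

Fix: Use WHERE for row-level filtering

Corrected query:
SELECT id, title, sold FROM books WHERE sold > 26614

Result:
id | title                 | sold 
---+-----------------------+------
2  | Emma                  | 37821
4  | The Hobbit            | 26854
6  | The Silmarillion      | 48275
8  | Sense and Sensibility | 45813
9  | Homage to Catalonia   | 46848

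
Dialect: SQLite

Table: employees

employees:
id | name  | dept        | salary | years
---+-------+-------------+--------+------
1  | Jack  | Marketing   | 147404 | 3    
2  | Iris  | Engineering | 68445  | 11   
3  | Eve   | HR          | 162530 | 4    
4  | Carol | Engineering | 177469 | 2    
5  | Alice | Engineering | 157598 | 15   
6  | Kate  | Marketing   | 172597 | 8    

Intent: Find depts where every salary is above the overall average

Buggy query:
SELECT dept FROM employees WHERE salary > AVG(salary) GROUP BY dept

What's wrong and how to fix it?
Bug: WHERE evaluates per row before aggregation, so AVG() is unavailable

Fix: Use a subquery for AVG and a HAVING MIN(...) filter so the condition holds for every row in the group

Corrected query:
SELECT dept FROM employees GROUP BY dept HAVING MIN(salary) > (SELECT AVG(salary) FROM employees)

Result:
dept
----
HR  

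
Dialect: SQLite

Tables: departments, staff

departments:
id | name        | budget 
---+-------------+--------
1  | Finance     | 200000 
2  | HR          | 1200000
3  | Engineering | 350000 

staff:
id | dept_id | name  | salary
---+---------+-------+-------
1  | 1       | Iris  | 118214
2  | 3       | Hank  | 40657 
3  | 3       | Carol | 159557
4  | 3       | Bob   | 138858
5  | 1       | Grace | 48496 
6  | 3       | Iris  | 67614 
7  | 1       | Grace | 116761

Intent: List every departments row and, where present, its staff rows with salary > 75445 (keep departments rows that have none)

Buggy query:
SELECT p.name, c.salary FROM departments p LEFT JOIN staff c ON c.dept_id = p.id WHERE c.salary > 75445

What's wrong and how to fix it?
Bug: Filtering c.salary in WHERE discards the NULL rows produced by LEFT JOIN, turning it into an inner join

Fix: Move the right-table condition into the ON clause so unmatched parents are kept

Corrected query:
SELECT p.name, c.salary FROM departments p LEFT JOIN staff c ON c.dept_id = p.id AND c.salary > 75445

Result:
name        | salary
------------+-------
Finance     | 116761
Finance     | 118214
HR          | NULL  
Engineering | 138858
Engineering | 159557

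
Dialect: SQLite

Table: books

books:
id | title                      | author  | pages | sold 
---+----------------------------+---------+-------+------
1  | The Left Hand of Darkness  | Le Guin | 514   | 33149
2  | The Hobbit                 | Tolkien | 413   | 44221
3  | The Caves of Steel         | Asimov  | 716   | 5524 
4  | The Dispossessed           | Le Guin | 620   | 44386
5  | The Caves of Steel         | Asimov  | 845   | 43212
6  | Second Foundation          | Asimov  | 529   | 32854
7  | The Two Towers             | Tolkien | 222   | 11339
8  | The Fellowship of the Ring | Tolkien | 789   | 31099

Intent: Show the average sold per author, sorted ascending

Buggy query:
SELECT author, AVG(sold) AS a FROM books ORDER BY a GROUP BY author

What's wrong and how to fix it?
Bug: GROUP BY must precede ORDER BY

Fix: Reorder: SELECT … FROM … GROUP BY … ORDER BY …

Corrected query:
SELECT author, AVG(sold) AS a FROM books GROUP BY author ORDER BY a

Result:
author  | a           
--------+-------------
Asimov  | 27196.666667
Tolkien | 28886.333333
Le Guin | 38767.5     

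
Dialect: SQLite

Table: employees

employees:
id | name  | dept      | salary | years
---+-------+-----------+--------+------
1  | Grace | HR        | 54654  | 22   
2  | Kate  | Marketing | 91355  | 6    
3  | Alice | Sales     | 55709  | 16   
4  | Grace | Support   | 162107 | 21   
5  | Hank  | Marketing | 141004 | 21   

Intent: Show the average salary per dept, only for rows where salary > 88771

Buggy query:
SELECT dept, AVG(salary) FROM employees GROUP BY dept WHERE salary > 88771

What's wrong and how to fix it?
Bug: Row-level WHERE must come before GROUP BY in the clause order

Fix: Move the WHERE clause before GROUP BY

Corrected query:
SELECT dept, AVG(salary) FROM employees WHERE salary > 88771 GROUP BY dept

Result:
dept      | AVG(salary)
----------+------------
Marketing | 116179.5   
Support   | 162107     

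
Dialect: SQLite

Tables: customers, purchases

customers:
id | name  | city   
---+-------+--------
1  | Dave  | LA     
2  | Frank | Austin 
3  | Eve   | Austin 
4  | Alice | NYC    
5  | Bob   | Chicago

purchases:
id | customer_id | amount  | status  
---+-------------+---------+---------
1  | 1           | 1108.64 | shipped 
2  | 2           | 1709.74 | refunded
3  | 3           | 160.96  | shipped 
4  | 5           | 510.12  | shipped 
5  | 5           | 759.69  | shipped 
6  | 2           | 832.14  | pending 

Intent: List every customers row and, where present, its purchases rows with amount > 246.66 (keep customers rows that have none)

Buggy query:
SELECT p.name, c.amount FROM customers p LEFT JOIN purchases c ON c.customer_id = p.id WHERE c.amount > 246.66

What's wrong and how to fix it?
Bug: Filtering c.amount in WHERE discards the NULL rows produced by LEFT JOIN, turning it into an inner join

Fix: Put 'c.amount > 246.66' in the JOIN's ON clause instead of WHERE

Corrected query:
SELECT p.name, c.amount FROM customers p LEFT JOIN purchases c ON c.customer_id = p.id AND c.amount > 246.66

Result:
name  | amount 
------+--------
Dave  | 1108.64
Frank | 832.14 
Frank | 1709.74
Eve   | NULL   
Alice | NULL   
Bob   | 510.12 
Bob   | 759.69 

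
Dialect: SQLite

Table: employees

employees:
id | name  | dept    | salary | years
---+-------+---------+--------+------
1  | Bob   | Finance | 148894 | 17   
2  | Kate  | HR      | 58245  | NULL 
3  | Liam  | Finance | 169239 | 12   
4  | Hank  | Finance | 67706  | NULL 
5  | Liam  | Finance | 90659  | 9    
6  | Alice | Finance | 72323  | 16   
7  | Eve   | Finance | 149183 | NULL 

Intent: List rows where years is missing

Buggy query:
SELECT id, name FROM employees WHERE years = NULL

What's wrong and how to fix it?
Bug: '= NULL' is always unknown in SQL three-valued logic, so no rows match

Fix: Use IS NULL to test for NULL

Corrected query:
SELECT id, name FROM employees WHERE years IS NULL

Result:
id | name
---+-----
2  | Kate
4  | Hank
7  | Eve 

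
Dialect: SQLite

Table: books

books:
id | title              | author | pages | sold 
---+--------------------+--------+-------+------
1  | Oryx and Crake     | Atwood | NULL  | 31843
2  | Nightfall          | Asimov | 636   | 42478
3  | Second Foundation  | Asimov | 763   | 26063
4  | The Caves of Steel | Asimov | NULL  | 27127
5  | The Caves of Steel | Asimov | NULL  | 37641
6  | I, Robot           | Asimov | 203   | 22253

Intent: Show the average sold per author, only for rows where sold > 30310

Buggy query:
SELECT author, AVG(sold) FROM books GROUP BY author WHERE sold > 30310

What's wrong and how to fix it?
Bug: Row-level WHERE must come before GROUP BY in the clause order

Fix: Move the WHERE clause before GROUP BY

Corrected query:
SELECT author, AVG(sold) FROM books WHERE sold > 30310 GROUP BY author

Result:
author | AVG(sold)
-------+----------
Asimov | 40059.5  
Atwood | 31843    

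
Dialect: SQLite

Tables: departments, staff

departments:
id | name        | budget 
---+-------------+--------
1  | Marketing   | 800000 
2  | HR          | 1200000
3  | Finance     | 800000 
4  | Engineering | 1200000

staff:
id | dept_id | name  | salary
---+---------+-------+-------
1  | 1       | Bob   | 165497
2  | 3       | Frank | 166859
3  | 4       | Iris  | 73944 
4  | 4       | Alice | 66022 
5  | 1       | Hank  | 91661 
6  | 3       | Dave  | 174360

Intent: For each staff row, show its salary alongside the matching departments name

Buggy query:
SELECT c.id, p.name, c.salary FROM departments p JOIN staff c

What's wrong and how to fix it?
Bug: JOIN with no ON clause produces a cartesian product; every staff row pairs with every departments row

Fix: Add ON c.dept_id = p.id to the JOIN

Corrected query:
SELECT c.id, p.name, c.salary FROM departments p JOIN staff c ON c.dept_id = p.id

Result:
id | name        | salary
---+-------------+-------
1  | Marketing   | 165497
2  | Finance     | 166859
3  | Engineering | 73944 
4  | Engineering | 66022 
5  | Marketing   | 91661 
6  | Finance     | 174360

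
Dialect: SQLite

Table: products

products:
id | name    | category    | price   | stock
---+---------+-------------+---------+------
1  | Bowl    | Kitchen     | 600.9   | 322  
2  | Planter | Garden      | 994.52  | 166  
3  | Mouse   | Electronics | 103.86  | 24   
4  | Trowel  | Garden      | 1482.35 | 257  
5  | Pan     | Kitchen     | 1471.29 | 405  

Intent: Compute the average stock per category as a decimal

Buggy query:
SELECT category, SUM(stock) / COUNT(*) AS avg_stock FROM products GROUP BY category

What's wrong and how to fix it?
Bug: Both operands are integers, so '/' performs integer division and truncates

Fix: Cast one side to REAL so the division keeps the fractional part

Corrected query:
SELECT category, SUM(stock) * 1.0 / COUNT(*) AS avg_stock FROM products GROUP BY category

Result:
category    | avg_stock
------------+----------
Electronics | 24       
Garden      | 211.5    
Kitchen     | 363.5    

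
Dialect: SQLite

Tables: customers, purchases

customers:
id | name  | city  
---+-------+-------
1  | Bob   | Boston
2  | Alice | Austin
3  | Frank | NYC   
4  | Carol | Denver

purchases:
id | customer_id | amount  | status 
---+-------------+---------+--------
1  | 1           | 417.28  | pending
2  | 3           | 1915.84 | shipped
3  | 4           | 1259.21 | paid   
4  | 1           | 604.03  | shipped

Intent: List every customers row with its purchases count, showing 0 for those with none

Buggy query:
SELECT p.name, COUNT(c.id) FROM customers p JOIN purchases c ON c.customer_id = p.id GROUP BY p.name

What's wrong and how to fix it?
Bug: INNER JOIN drops customers rows that have no matching purchases rows

Fix: Use LEFT JOIN so parents without children still appear (COUNT(c.id) gives 0)

Corrected query:
SELECT p.name, COUNT(c.id) FROM customers p LEFT JOIN purchases c ON c.customer_id = p.id GROUP BY p.name

Result:
name  | COUNT(c.id)
------+------------
Alice | 0          
Bob   | 2          
Carol | 1          
Frank | 1          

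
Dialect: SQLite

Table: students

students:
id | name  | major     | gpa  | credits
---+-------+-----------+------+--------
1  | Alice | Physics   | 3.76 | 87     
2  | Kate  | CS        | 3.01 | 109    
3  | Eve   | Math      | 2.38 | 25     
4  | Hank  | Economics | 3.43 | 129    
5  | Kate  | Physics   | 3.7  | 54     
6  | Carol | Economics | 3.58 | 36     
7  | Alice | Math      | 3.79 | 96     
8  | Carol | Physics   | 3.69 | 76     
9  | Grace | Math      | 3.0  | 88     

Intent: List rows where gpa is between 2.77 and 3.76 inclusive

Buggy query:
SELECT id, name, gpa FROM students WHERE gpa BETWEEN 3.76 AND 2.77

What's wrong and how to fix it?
Bug: BETWEEN expects the lower bound first; with 3.76 AND 2.77 the range is empty

Fix: Write BETWEEN 2.77 AND 3.76

Corrected query:
SELECT id, name, gpa FROM students WHERE gpa BETWEEN 2.77 AND 3.76

Result:
id | name  | gpa 
---+-------+-----
1  | Alice | 3.76
2  | Kate  | 3.01
4  | Hank  | 3.43
5  | Kate  | 3.7 
6  | Carol | 3.58
8  | Carol | 3.69
9  | Grace | 3   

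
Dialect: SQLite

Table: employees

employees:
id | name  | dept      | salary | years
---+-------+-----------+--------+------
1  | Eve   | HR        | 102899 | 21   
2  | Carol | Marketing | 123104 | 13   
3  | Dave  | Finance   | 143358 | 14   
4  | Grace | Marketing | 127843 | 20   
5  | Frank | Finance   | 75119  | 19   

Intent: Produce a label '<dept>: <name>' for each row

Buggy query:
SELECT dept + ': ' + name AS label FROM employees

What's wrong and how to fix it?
Bug: SQLite uses || for string concatenation; + coerces text to numbers (yielding 0)

Fix: Replace + with || to concatenate text

Corrected query:
SELECT dept || ': ' || name AS label FROM employees

Result:
label           
----------------
HR: Eve         
Marketing: Carol
Finance: Dave   
Marketing: Grace
Finance: Frank  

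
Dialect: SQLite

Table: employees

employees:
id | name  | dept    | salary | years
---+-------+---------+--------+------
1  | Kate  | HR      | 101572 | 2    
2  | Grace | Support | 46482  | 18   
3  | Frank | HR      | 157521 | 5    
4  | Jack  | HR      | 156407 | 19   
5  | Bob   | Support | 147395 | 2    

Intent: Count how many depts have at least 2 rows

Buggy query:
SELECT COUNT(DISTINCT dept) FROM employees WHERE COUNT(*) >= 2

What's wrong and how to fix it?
Bug: COUNT(*) cannot appear in WHERE; the per-group count doesn't exist yet

Fix: Use a subquery that GROUPs and filters with HAVING, then count its rows

Corrected query:
SELECT COUNT(*) FROM (SELECT dept FROM employees GROUP BY dept HAVING COUNT(*) >= 2)

Result:
COUNT(*)
--------
2       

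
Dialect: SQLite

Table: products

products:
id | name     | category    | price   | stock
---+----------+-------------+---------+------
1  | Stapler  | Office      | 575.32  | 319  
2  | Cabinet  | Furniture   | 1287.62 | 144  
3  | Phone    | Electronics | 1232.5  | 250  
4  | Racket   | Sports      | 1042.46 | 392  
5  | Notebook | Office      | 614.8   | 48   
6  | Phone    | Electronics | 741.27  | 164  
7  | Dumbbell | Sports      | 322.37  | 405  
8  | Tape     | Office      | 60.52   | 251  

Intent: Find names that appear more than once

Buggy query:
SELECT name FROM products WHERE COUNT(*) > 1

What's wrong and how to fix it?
Bug: WHERE can't reference COUNT(*); aggregates are computed after WHERE

Fix: GROUP BY name, then filter groups with HAVING COUNT(*) > 1

Corrected query:
SELECT name FROM products GROUP BY name HAVING COUNT(*) > 1

Result:
name 
-----
Phone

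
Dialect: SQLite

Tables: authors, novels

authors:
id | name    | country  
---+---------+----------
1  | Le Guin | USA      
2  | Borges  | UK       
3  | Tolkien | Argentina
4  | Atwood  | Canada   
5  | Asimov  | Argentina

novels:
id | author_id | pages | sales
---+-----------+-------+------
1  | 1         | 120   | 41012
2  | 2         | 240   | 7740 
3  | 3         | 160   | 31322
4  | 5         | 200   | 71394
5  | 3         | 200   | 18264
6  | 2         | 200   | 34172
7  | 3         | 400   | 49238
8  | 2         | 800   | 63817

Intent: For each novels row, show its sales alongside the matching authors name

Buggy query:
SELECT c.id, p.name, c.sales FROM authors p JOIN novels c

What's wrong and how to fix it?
Bug: JOIN with no ON clause produces a cartesian product; every novels row pairs with every authors row

Fix: Specify the join condition linking the foreign key to the parent id

Corrected query:
SELECT c.id, p.name, c.sales FROM authors p JOIN novels c ON c.author_id = p.id

Result:
id | name    | sales
---+---------+------
1  | Le Guin | 41012
2  | Borges  | 7740 
3  | Tolkien | 31322
4  | Asimov  | 71394
5  | Tolkien | 18264
6  | Borges  | 34172
7  | Tolkien | 49238
8  | Borges  | 63817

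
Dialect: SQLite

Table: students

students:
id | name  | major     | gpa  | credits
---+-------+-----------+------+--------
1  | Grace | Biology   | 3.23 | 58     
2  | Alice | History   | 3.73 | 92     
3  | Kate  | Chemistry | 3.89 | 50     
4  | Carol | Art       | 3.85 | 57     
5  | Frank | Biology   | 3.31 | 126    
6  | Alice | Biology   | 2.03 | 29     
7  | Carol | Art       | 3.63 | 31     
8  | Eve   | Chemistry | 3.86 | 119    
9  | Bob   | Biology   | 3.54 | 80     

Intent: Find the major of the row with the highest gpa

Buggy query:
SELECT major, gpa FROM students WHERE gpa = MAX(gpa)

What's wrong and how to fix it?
Bug: MAX(gpa) is an aggregate and cannot be used directly in WHERE

Fix: Wrap MAX in a scalar subquery so WHERE compares against a single value

Corrected query:
SELECT major, gpa FROM students WHERE gpa = (SELECT MAX(gpa) FROM students)

Result:
major     | gpa 
----------+-----
Chemistry | 3.89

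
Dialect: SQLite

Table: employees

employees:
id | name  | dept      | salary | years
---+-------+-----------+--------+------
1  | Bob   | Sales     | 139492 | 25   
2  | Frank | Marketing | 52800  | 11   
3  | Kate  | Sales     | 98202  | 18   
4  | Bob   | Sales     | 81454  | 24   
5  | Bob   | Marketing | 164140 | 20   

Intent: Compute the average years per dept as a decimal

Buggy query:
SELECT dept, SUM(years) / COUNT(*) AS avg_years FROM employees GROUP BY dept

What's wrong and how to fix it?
Bug: SUM(years) and COUNT(*) are both integers; the division truncates the fractional part

Fix: Cast one side to REAL so the division keeps the fractional part

Corrected query:
SELECT dept, SUM(years) * 1.0 / COUNT(*) AS avg_years FROM employees GROUP BY dept

Result:
dept      | avg_years
----------+----------
Marketing | 15.5     
Sales     | 22.333333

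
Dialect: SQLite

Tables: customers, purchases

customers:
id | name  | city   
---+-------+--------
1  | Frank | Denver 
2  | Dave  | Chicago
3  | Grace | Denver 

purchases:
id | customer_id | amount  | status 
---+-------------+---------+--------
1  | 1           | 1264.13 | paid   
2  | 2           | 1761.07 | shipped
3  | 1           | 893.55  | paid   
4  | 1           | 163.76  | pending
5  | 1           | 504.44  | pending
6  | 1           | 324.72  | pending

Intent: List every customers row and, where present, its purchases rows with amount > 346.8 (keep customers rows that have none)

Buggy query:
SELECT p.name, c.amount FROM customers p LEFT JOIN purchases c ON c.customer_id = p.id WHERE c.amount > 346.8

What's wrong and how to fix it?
Bug: Filtering c.amount in WHERE discards the NULL rows produced by LEFT JOIN, turning it into an inner join

Fix: Put 'c.amount > 346.8' in the JOIN's ON clause instead of WHERE

Corrected query:
SELECT p.name, c.amount FROM customers p LEFT JOIN purchases c ON c.customer_id = p.id AND c.amount > 346.8

Result:
name  | amount 
------+--------
Frank | 504.44 
Frank | 893.55 
Frank | 1264.13
Dave  | 1761.07
Grace | NULL   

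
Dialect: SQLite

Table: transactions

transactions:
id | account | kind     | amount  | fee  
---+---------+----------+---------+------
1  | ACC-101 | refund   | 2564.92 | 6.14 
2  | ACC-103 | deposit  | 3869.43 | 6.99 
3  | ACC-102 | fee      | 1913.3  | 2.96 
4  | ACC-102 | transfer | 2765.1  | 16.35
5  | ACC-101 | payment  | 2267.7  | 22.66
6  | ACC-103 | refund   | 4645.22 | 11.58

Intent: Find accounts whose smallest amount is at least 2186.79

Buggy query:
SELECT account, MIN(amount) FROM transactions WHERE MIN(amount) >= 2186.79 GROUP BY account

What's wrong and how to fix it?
Bug: Aggregates like MIN are computed per group after WHERE runs

Fix: Use HAVING for the per-group MIN condition

Corrected query:
SELECT account, MIN(amount) FROM transactions GROUP BY account HAVING MIN(amount) >= 2186.79

Result:
account | MIN(amount)
--------+------------
ACC-101 | 2267.7     
ACC-103 | 3869.43    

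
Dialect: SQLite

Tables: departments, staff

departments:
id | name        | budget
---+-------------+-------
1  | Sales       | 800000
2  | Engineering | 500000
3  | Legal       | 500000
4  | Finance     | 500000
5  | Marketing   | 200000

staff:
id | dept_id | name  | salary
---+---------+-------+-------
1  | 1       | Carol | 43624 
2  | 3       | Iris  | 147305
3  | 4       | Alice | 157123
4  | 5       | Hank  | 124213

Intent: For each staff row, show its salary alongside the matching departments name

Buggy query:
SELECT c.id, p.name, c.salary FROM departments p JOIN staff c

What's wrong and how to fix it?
Bug: Missing join condition: each staff row is matched to all departments rows instead of just its own

Fix: Specify the join condition linking the foreign key to the parent id

Corrected query:
SELECT c.id, p.name, c.salary FROM departments p JOIN staff c ON c.dept_id = p.id

Result:
id | name      | salary
---+-----------+-------
1  | Sales     | 43624 
2  | Legal     | 147305
3  | Finance   | 157123
4  | Marketing | 124213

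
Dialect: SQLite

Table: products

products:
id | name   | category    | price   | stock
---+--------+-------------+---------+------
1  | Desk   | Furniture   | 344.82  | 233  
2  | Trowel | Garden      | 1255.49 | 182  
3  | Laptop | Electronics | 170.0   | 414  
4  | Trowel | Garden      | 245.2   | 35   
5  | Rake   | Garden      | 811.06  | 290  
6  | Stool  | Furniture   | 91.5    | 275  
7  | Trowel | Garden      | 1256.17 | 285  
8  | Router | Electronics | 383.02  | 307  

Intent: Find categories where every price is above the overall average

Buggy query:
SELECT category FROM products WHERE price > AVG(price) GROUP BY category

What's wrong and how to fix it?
Bug: AVG() is an aggregate; it can't sit directly in WHERE

Fix: Use a subquery for AVG and a HAVING MIN(...) filter so the condition holds for every row in the group

Corrected query:
SELECT category FROM products GROUP BY category HAVING MIN(price) > (SELECT AVG(price) FROM products)

Result:
(no rows)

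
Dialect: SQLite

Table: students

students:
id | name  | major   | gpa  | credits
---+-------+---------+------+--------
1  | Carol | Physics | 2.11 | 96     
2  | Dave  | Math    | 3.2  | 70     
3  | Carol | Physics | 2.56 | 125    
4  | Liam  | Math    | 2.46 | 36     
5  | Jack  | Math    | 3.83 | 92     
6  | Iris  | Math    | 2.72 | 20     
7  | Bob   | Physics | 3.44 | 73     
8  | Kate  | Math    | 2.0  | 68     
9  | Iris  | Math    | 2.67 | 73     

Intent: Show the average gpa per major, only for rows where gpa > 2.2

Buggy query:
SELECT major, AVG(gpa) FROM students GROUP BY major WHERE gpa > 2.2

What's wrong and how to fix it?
Bug: Row-level WHERE must come before GROUP BY in the clause order

Fix: Place WHERE between FROM and GROUP BY

Corrected query:
SELECT major, AVG(gpa) FROM students WHERE gpa > 2.2 GROUP BY major

Result:
major   | AVG(gpa)
--------+---------
Math    | 2.976   
Physics | 3       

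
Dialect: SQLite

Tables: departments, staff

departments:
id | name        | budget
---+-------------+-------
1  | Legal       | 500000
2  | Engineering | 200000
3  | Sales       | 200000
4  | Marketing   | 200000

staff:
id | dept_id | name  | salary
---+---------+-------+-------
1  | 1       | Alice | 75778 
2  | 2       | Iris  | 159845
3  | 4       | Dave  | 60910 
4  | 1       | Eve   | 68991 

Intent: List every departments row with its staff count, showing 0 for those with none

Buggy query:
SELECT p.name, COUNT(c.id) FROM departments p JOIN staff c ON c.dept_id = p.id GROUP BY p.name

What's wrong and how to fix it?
Bug: An inner join excludes parents with zero children

Fix: Use LEFT JOIN so parents without children still appear (COUNT(c.id) gives 0)

Corrected query:
SELECT p.name, COUNT(c.id) FROM departments p LEFT JOIN staff c ON c.dept_id = p.id GROUP BY p.name

Result:
name        | COUNT(c.id)
------------+------------
Engineering | 1          
Legal       | 2          
Marketing   | 1          
Sales       | 0          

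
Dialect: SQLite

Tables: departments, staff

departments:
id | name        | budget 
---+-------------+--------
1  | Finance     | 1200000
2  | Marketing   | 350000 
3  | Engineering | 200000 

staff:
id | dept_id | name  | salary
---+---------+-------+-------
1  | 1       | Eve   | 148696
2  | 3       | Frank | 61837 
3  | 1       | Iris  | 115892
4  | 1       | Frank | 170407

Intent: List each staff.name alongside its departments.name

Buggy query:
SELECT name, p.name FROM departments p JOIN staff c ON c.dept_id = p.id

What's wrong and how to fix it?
Bug: 'name' exists in both joined tables, so the database can't tell which one is meant

Fix: Qualify the column with its table alias (c.name)

Corrected query:
SELECT c.name, p.name FROM departments p JOIN staff c ON c.dept_id = p.id

Result:
name  | name       
------+------------
Eve   | Finance    
Frank | Engineering
Iris  | Finance    
Frank | Finance    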